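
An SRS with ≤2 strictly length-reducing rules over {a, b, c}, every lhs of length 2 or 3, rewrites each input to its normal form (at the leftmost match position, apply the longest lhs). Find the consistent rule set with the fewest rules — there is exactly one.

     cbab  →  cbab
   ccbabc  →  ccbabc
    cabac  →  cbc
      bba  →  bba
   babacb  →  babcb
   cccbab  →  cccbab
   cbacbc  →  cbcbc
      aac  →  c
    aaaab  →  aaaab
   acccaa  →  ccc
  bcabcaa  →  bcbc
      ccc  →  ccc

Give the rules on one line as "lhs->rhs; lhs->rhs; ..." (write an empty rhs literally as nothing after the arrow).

ac->c; ca->c

  | cbab
  | ccbabc
  | cabac => cbac => cbc
  | bba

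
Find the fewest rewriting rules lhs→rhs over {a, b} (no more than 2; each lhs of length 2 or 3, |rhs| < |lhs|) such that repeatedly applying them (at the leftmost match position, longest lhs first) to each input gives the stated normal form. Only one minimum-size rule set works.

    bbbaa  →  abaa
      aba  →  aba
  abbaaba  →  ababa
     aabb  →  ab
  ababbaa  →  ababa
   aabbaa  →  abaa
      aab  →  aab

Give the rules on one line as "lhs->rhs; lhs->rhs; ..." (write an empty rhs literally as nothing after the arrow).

  | bbbaa => abaa
  | aba
  | abbaaba => aaaaba => ababa
  | aabb => aaa => ab

aaa->ab; bb->a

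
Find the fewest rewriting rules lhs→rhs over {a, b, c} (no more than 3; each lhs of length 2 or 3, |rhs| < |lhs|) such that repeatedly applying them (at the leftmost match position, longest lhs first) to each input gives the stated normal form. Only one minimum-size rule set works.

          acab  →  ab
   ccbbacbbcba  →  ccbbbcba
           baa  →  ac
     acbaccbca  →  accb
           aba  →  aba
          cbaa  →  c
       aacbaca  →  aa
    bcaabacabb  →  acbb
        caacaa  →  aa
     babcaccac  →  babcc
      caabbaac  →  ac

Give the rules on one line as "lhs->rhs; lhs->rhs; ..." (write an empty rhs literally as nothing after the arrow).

baa->ac; bac->; ca->

  | acab => ab
  | ccbbacbbcba => ccbbbcba
  | baa => ac
  | acbaccbca => accbca => accb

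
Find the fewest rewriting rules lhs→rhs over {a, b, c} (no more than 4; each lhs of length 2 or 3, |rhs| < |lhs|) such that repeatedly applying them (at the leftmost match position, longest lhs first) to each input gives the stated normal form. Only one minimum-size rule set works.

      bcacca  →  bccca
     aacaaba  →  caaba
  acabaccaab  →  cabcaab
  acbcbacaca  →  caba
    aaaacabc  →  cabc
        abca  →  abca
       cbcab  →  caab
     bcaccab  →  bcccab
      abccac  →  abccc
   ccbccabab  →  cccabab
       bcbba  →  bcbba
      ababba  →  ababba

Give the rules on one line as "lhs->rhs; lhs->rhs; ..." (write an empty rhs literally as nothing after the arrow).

ac->c; bac->b; cbc->ca

  | bcacca => bccca
  | aacaaba => acaaba => caaba
  | acabaccaab => cabaccaab => cabcaab
  | acbcbacaca => cbcbacaca => cabacaca => cabaca => caba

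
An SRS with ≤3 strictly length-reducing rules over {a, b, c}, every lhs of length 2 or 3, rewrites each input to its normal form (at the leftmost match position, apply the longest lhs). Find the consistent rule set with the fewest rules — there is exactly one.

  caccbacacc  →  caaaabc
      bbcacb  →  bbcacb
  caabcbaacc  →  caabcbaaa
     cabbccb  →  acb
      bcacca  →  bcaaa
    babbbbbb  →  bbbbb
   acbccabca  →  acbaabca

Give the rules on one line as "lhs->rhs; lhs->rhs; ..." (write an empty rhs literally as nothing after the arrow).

  | caccbacacc => caabacacc => caaabacc => caaaabc
  | bbcacb
  | caabcbaacc => caabcbaaa
  | cabbccb => cccb => acb

abb->; bac->ab; cc->a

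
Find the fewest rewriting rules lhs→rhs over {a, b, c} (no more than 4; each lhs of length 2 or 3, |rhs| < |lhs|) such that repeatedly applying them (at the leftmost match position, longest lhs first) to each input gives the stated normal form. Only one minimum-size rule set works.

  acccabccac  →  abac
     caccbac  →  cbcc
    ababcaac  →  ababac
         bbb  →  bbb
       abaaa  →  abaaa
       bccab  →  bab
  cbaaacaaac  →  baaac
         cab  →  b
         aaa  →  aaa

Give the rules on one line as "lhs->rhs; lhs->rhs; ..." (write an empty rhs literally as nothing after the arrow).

ca->; cba->bc; cca->a

  | acccabccac => acabccac => abccac => abac
  | caccbac => ccbac => cbcc
  | ababcaac => ababac
  | bbb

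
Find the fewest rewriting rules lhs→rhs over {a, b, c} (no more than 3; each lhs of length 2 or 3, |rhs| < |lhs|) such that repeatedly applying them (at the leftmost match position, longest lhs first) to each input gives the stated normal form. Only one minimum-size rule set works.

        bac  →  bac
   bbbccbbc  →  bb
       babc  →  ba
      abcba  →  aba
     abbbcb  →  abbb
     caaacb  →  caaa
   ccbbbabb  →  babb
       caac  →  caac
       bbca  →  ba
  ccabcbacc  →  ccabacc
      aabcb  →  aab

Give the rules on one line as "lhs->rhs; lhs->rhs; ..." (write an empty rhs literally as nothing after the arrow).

  | bac
  | bbbccbbc => bbcbbc => bbbc => bb
  | babc => ba
  | abcba => aba

bc->; cb->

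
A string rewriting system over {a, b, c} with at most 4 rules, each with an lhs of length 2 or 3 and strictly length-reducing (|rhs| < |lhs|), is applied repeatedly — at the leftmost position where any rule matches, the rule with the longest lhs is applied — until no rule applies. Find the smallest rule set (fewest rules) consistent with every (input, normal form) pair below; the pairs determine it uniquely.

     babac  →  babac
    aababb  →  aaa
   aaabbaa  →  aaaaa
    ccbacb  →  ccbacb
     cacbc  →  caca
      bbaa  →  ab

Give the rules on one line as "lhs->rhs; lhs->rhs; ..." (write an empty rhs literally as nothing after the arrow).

  | babac
  | aababb => aaabb => aaab => aaa
  | aaabbaa => aaabaa => aaaaa
  | ccbacb

aab->aa; baa->cb; bc->a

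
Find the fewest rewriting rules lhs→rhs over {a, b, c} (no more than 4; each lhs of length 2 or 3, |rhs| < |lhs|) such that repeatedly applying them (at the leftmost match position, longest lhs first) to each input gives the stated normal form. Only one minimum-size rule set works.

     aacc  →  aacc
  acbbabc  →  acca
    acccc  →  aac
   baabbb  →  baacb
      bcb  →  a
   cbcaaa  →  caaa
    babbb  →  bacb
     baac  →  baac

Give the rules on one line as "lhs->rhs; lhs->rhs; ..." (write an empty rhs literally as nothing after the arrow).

bb->c; bc->; bcb->a; ccc->a

  | aacc
  | acbbabc => accabc => acca
  | acccc => aac
  | baabbb => baacb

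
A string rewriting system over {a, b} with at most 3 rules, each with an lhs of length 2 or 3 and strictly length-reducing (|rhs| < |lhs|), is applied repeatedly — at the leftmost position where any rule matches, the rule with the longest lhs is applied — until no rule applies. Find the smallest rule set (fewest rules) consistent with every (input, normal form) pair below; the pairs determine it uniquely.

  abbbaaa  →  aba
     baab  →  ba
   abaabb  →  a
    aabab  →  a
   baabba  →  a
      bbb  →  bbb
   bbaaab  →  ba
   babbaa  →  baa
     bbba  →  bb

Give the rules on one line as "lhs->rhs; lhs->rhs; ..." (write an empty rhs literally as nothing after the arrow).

  | abbbaaa => abbaa => aba
  | baab => ba
  | abaabb => abab => a
  | aabab => aab => a

aab->a; bab->; bba->b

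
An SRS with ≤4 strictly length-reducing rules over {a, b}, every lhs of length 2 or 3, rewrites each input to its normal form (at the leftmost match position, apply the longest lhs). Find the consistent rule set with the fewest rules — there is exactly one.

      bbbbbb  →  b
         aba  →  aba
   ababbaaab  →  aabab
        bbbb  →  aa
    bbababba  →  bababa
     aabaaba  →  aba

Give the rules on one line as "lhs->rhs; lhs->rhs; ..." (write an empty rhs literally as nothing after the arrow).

aaa->b; baa->ab; bb->a; bba->ba

  | bbbbbb => abbbb => aabb => aaa => b
  | aba
  | ababbaaab => ababaaab => abaabab => aabbab => aabab
  | bbbb => abb => aa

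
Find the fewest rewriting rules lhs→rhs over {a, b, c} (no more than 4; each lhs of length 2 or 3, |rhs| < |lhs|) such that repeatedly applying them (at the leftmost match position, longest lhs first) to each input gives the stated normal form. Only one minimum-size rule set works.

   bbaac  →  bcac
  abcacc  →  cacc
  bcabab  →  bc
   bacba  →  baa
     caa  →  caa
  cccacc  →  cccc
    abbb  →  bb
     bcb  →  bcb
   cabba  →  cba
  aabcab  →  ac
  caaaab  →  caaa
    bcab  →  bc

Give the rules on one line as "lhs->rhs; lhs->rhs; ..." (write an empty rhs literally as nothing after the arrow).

  | bbaac => bcac
  | abcacc => cacc
  | bcabab => bcab => bc
  | bacba => baa

ab->; acb->a; bba->bc; cca->c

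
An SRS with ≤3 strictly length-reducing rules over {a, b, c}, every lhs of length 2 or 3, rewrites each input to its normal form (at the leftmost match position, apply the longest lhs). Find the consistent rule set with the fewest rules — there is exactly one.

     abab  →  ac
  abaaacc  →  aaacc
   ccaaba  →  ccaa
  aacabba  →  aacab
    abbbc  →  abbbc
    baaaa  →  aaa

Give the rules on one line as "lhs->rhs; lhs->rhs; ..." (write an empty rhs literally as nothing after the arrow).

ba->; bab->c

  | abab => ac
  | abaaacc => aaacc
  | ccaaba => ccaa
  | aacabba => aacab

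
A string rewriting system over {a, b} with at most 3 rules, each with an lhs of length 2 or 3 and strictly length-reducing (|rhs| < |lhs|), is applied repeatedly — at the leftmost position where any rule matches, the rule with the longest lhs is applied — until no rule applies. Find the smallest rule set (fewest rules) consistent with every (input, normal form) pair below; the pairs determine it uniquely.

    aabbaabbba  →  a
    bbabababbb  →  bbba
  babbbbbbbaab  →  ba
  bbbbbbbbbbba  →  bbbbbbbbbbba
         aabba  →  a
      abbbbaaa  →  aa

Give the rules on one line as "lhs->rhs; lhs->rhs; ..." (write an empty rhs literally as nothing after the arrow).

  | aabbaabbba => aabaabbba => aabbba => aabba => aaba => a
  | bbabababbb => bbbabbb => bbbabb => bbbab => bbba
  | babbbbbbbaab => babbbbbbaab => babbbbbaab => babbbbaab => babbbaab => babbaab => babaab => bab => ba
  | bbbbbbbbbbba

ab->a; aba->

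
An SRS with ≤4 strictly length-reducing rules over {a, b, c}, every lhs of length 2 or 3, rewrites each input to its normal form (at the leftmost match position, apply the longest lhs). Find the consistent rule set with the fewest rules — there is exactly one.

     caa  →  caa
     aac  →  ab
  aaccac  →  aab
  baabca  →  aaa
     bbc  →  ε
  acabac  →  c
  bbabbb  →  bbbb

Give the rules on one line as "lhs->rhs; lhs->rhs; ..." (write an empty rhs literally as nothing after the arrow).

  | caa
  | aac => ab
  | aaccac => abcac => aaac => aab
  | baabca => abca => aaa

ac->b; ba->; bc->a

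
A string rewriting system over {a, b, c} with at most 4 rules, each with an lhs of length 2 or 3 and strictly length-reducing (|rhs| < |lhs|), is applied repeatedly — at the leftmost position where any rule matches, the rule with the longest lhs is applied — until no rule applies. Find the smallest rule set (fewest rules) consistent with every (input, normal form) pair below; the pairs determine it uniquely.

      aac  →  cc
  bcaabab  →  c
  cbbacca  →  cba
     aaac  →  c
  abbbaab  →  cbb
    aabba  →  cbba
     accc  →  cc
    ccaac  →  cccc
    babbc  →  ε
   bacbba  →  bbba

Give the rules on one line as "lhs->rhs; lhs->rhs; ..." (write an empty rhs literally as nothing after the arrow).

  | aac => cc
  | bcaabab => aabab => cbab => cbc => c
  | cbbacca => cbbca => cba
  | aaac => cac => c

aa->c; ab->c; ac->; bc->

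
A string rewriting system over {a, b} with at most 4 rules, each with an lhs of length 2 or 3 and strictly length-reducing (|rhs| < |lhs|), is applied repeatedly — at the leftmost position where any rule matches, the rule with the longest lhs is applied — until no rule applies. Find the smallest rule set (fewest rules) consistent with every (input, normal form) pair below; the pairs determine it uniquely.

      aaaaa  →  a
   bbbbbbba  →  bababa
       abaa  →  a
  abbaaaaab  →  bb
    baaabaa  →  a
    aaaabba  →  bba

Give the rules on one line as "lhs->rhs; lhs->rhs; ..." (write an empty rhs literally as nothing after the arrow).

aa->b; baa->; bbb->ba

  | aaaaa => baaa => a
  | bbbbbbba => babbbba => bababa
  | abaa => a
  | abbaaaaab => abaaab => aab => bb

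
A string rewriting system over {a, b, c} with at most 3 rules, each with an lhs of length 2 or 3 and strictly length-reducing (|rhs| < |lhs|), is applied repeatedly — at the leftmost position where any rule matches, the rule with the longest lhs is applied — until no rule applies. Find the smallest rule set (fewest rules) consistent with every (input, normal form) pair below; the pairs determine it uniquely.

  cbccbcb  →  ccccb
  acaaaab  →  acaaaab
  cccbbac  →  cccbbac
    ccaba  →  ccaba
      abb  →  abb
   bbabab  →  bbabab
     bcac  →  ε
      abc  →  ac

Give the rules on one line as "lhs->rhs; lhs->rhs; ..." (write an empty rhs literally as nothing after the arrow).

bc->c; cac->

  | cbccbcb => cccbcb => ccccb
  | acaaaab
  | cccbbac
  | ccaba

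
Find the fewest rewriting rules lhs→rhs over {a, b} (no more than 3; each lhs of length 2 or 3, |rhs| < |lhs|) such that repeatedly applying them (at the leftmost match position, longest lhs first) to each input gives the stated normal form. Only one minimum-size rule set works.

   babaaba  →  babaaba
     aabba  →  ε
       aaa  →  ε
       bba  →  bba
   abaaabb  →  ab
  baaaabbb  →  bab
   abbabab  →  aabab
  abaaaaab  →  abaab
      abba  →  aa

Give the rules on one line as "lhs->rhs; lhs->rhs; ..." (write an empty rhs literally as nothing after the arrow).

  | babaaba
  | aabba => aaa => ε
  | aaa => ε
  | bba

aaa->; abb->a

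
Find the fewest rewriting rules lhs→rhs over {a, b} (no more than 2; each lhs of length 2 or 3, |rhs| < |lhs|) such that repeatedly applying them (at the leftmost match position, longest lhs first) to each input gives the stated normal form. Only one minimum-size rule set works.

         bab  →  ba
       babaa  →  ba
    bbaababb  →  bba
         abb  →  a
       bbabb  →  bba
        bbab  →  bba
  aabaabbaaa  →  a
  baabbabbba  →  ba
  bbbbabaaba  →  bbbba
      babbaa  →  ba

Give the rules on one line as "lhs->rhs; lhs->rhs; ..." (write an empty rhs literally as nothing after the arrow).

aa->a; ab->a

  | bab => ba
  | babaa => baaa => baa => ba
  | bbaababb => bbababb => bbaabb => bbabb => bbab => bba
  | abb => ab => a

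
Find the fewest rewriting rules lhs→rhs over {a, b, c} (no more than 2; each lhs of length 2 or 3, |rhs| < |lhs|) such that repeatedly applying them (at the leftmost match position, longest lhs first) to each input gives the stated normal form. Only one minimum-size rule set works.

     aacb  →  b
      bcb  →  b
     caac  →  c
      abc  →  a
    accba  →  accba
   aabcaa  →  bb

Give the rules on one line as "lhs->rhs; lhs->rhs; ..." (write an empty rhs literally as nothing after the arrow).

aa->b; bc->

  | aacb => bcb => b
  | bcb => b
  | caac => cbc => c
  | abc => a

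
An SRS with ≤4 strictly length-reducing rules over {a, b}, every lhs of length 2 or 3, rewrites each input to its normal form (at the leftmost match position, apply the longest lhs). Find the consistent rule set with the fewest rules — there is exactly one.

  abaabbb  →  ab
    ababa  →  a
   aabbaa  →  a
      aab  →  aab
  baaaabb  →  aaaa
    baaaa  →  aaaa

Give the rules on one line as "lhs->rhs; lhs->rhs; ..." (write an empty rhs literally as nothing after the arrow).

aba->; ba->a; bb->; bba->b

  | abaabbb => abbb => ab
  | ababa => ba => a
  | aabbaa => aaba => a
  | aab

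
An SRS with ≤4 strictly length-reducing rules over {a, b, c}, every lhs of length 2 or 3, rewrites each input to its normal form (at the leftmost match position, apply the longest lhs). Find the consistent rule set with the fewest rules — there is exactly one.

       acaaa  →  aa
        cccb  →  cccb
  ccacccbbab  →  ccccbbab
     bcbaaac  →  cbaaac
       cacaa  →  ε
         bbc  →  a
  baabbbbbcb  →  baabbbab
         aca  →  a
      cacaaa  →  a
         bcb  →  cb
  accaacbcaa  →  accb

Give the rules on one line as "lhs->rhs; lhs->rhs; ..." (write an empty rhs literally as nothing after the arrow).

  | acaaa => aa
  | cccb
  | ccacccbbab => ccccbbab
  | bcbaaac => cbaaac

bbc->a; bcb->cb; ca->; caa->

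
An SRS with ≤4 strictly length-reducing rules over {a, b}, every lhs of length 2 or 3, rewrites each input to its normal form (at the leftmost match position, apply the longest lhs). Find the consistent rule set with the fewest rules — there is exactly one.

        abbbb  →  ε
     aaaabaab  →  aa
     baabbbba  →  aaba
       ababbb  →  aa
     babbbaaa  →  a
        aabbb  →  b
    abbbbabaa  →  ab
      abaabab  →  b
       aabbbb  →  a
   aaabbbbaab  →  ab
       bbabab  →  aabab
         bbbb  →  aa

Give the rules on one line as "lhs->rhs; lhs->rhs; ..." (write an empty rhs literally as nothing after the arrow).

aaa->; baa->b; bb->a

  | abbbb => aabb => aaa => ε
  | aaaabaab => abaab => abb => aa
  | baabbbba => bbbbba => abbba => aaba
  | ababbb => abaab => abb => aa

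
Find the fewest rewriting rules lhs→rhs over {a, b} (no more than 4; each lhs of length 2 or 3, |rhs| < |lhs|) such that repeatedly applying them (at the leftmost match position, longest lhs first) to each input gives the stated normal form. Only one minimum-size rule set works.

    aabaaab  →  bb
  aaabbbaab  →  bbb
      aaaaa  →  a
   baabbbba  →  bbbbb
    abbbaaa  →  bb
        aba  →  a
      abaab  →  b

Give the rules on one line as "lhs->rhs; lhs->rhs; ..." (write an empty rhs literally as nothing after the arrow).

  | aabaaab => baaab => baab => bab => bb
  | aaabbbaab => abbbaab => bbaab => bbab => bbb
  | aaaaa => aaa => a
  | baabbbba => babbbba => bbbbba => bbbbb

aa->; ab->; ba->b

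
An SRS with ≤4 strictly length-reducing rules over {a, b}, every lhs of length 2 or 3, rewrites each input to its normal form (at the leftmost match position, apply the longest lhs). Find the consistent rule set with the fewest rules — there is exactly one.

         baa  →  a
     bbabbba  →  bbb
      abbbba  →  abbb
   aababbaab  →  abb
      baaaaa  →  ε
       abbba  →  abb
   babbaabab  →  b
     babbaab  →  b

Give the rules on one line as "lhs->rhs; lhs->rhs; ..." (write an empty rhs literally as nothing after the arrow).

aaa->b; aba->b; ba->

  | baa => a
  | bbabbba => bbbba => bbb
  | abbbba => abbb
  | aababbaab => abbbaab => abbab => abb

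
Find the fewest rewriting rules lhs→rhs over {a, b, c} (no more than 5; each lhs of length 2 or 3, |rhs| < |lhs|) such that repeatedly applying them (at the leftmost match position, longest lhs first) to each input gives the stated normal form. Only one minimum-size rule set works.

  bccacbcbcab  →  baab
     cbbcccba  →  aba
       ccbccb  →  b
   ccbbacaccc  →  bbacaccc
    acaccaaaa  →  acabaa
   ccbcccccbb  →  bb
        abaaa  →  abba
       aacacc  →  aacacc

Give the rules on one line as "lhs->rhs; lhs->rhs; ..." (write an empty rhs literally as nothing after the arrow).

  | bccacbcbcab => acbcbcab => abcbcab => aabcab => aaaab => baab
  | cbbcccba => bbcccba => bcba => aba
  | ccbccb => cbccb => bccb => b
  | ccbbacaccc => cbbacaccc => bbacaccc

aaa->ba; bc->a; bcc->; cb->b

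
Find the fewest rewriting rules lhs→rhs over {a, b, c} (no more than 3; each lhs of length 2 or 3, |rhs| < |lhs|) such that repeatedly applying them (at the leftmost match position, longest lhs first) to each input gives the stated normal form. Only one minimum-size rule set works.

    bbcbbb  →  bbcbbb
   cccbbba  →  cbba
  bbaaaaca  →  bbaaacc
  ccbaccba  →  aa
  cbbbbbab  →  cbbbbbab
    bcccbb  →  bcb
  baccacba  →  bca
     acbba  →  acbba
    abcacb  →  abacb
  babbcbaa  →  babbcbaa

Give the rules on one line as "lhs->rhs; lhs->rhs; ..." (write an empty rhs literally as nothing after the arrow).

  | bbcbbb
  | cccbbba => cbba
  | bbaaaaca => bbaaacc
  | ccbaccba => accba => aa

aca->cc; cac->ac; ccb->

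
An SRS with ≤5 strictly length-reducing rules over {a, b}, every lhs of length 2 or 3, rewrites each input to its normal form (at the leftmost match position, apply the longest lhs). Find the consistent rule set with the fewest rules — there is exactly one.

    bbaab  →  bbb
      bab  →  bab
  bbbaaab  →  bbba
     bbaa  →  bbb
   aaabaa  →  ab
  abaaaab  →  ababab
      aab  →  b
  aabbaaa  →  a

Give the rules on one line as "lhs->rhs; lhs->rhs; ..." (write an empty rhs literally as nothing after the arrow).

  | bbaab => bbaa => bbb
  | bab
  | bbbaaab => bbbabb => bbba
  | bbaa => bbb

aa->b; aaa->ab; aab->aa; abb->a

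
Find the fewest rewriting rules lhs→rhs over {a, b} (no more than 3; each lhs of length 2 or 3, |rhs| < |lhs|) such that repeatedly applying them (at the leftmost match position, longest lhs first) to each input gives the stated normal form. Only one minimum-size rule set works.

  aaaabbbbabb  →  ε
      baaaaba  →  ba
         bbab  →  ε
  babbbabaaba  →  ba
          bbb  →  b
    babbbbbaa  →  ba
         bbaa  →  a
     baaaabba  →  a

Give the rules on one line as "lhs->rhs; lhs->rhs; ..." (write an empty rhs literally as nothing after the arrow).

  | aaaabbbbabb => aaabbbbabb => aabbbbabb => abbbbabb => bbbabb => babb => bb => ε
  | baaaaba => baaaba => baaba => baba => ba
  | bbab => ab => ε
  | babbbabaaba => bbbabaaba => babaaba => baaba => baba => ba

aa->a; ab->; bb->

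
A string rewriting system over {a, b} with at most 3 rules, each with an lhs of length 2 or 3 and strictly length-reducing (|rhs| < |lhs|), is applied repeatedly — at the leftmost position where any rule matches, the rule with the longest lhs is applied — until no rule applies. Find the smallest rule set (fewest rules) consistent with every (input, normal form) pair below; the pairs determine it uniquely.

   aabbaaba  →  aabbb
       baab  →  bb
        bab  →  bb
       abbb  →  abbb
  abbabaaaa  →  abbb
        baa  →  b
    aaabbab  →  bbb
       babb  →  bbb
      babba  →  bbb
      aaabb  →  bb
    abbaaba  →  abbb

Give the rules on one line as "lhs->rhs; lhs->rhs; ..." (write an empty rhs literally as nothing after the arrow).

  | aabbaaba => aabbaba => aabbba => aabbb
  | baab => bab => bb
  | bab => bb
  | abbb

aaa->; ba->b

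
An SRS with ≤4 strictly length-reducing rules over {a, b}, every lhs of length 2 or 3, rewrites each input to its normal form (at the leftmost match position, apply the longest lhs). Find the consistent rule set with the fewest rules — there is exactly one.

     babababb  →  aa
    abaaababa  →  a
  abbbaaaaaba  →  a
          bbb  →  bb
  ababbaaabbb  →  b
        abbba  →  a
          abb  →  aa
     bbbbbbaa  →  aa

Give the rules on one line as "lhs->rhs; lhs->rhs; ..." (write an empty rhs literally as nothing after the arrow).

ab->b; abb->aa; ba->a; bbb->bb

  | babababb => abababb => bababb => ababb => babb => abb => aa
  | abaaababa => baaababa => aaababa => aababa => ababa => baba => aba => ba => a
  | abbbaaaaaba => aabaaaaaba => abaaaaaba => baaaaaba => aaaaaba => aaaaba => aaaba => aaba => aba => ba => a
  | bbb => bb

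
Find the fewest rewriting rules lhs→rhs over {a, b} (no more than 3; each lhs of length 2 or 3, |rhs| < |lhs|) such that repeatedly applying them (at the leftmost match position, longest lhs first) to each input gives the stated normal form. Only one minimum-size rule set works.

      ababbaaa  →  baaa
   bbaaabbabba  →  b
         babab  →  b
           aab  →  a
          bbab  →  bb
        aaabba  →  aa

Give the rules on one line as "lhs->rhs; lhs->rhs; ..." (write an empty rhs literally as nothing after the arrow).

ab->; bba->b

  | ababbaaa => abbaaa => baaa
  | bbaaabbabba => baabbabba => bababba => babba => bba => b
  | babab => bab => b
  | aab => a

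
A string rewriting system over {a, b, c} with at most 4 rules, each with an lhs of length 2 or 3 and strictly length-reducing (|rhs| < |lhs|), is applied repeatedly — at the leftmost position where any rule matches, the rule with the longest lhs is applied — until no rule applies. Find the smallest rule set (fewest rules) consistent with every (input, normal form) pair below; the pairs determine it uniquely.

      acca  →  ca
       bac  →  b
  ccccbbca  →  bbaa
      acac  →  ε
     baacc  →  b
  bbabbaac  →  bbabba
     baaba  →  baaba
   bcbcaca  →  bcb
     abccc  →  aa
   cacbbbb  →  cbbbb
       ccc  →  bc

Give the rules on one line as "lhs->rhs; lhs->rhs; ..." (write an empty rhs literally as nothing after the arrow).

  | acca => ca
  | bac => b
  | ccccbbca => bccbbca => bbbbca => bbaa
  | acac => ac => ε

ac->; bbc->a; bca->b; cc->b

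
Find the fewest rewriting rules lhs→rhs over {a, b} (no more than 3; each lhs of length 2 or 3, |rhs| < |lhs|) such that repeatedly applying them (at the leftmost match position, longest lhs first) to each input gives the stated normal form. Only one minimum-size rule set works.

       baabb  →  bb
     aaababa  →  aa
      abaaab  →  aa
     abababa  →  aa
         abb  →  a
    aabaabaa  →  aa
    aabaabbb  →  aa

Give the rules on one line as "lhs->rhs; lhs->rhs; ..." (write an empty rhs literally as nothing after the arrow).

aaa->aa; ab->a; baa->

  | baabb => bb
  | aaababa => aababa => aaaba => aaba => aaa => aa
  | abaaab => aaaab => aaab => aab => aa
  | abababa => aababa => aaaba => aaba => aaa => aa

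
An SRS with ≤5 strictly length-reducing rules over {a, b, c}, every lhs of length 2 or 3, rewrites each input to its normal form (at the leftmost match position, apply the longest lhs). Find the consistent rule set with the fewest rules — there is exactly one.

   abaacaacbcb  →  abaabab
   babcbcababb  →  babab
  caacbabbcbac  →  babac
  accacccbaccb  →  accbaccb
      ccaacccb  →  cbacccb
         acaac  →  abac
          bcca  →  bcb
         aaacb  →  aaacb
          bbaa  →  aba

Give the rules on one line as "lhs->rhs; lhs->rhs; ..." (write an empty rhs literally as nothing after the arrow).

abb->; bba->ab; ca->b; cbc->

  | abaacaacbcb => abaabacbcb => abaabab
  | babcbcababb => babababb => babab
  | caacbabbcbac => bacbabbcbac => bacbcbac => babac
  | accacccbaccb => acbcccbaccb => accbaccb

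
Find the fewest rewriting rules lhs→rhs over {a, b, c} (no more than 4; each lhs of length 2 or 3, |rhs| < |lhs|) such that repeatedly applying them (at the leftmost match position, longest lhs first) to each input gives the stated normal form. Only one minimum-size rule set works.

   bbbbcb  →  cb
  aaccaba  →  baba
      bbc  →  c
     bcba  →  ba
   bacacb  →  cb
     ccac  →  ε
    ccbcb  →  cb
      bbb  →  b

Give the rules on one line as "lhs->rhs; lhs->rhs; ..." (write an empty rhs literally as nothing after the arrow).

  | bbbbcb => bbcb => cb
  | aaccaba => accaba => ccaba => baba
  | bbc => c
  | bcba => ba

ac->c; bb->; bc->; cc->b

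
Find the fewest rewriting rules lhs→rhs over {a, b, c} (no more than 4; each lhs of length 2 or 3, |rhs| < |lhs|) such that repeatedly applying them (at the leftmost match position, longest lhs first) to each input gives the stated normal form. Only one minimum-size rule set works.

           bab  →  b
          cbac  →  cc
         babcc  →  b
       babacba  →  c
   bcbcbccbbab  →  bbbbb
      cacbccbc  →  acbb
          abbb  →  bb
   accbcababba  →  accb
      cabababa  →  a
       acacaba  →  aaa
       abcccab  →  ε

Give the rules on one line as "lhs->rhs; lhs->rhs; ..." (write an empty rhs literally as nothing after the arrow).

ab->; ba->; bc->b; ca->a

  | bab => b
  | cbac => cc
  | babcc => bcc => bc => b
  | babacba => bacba => cba => c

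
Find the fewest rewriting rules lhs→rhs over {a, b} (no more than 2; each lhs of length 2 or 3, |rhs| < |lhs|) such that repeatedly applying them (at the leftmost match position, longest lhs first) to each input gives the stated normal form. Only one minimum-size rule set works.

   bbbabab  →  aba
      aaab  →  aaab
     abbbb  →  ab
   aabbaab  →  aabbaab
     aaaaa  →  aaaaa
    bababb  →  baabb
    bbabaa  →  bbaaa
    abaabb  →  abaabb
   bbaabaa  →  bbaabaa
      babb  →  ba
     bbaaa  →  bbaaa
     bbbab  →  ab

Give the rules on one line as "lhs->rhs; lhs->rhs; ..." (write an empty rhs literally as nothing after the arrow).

  | bbbabab => abab => aba
  | aaab
  | abbbb => ab
  | aabbaab

bab->ba; bbb->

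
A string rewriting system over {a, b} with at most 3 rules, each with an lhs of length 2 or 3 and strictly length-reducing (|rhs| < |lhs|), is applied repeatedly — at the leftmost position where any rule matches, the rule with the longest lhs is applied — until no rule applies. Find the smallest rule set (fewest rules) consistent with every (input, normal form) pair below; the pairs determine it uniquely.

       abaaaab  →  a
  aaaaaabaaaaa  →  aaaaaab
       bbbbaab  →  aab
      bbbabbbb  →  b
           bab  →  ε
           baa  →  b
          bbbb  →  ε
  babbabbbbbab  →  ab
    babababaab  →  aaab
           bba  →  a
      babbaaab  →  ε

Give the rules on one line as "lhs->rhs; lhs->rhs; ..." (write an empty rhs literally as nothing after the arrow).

  | abaaaab => abaaab => abaab => abab => abb => a
  | aaaaaabaaaaa => aaaaaabaaaa => aaaaaabaaa => aaaaaabaa => aaaaaaba => aaaaaab
  | bbbbaab => bbaab => aab
  | bbbabbbb => babbbb => bbbbb => bbb => b

ba->b; bb->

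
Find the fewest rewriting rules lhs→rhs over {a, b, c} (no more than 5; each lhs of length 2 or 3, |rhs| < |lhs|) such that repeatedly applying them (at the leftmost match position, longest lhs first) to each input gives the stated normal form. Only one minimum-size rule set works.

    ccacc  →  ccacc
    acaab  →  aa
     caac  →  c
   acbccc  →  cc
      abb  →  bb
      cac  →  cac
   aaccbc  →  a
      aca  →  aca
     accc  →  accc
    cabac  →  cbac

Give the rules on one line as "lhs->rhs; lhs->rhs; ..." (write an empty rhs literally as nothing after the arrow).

  | ccacc
  | acaab => acab => acb => aa
  | caac => c
  | acbccc => aaccc => cc

aac->; ab->b; acb->aa; cbc->a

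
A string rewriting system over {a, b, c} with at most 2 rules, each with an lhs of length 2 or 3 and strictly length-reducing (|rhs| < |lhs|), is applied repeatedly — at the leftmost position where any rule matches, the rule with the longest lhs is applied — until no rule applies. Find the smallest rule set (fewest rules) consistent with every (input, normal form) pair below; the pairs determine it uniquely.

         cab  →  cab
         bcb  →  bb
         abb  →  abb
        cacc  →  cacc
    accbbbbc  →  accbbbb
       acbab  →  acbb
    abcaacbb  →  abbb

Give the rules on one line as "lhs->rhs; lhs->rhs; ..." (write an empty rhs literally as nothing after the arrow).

ba->b; bc->b

  | cab
  | bcb => bb
  | abb
  | cacc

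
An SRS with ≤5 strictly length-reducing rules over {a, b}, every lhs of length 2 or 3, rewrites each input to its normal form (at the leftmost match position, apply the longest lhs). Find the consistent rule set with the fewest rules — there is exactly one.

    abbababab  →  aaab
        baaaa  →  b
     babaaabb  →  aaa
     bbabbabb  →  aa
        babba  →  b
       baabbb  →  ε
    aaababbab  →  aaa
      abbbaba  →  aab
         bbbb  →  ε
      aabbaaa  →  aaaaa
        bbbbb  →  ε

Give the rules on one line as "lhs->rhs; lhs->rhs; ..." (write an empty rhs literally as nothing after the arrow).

  | abbababab => aababab => aaab
  | baaaa => baaa => baa => ba => b
  | babaaabb => aaabb => aaa
  | bbabbabb => abbabb => aabb => aa

ba->b; bab->; bb->; bbb->bb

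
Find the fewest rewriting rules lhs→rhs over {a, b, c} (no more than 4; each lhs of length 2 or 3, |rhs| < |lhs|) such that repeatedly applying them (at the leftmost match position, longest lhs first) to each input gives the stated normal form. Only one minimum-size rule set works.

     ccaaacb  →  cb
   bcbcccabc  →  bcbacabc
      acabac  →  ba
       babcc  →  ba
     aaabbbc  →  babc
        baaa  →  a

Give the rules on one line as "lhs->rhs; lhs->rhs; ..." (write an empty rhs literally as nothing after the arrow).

  | ccaaacb => aaaacb => baacb => bbcb => cb
  | bcbcccabc => bcbacabc
  | acabac => acccc => aacc => bcc => ba
  | babcc => baba => bcc => ba

aa->b; aba->cc; bb->; cc->a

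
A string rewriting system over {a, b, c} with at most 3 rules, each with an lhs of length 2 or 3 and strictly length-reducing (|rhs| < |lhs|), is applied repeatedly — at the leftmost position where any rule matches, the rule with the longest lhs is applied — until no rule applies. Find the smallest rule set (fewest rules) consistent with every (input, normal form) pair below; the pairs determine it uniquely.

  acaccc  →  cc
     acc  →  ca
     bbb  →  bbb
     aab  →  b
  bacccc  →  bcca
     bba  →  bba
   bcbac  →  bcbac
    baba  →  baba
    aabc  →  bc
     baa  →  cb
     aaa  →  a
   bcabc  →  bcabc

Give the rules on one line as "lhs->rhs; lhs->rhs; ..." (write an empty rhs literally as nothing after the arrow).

aa->; acc->ca; baa->cb

  | acaccc => accac => caac => cc
  | acc => ca
  | bbb
  | aab => b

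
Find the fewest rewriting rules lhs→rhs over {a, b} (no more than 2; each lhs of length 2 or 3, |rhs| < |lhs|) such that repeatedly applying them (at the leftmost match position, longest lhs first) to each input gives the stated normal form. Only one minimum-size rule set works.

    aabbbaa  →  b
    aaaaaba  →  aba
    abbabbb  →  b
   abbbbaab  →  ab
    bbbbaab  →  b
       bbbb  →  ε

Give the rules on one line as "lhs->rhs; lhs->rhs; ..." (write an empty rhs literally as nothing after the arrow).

aa->; bb->

  | aabbbaa => bbbaa => baa => b
  | aaaaaba => aaaba => aba
  | abbabbb => aabbb => bbb => b
  | abbbbaab => abbaab => aaab => ab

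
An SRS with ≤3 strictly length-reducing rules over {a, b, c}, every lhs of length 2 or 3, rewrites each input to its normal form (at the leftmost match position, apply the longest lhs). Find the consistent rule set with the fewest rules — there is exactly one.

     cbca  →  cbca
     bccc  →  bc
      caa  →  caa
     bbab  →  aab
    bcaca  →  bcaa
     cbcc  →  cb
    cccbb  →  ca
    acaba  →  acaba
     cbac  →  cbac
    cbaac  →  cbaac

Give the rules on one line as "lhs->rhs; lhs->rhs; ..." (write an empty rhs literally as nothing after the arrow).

  | cbca
  | bccc => bc
  | caa
  | bbab => aab

bb->a; cac->ca; cc->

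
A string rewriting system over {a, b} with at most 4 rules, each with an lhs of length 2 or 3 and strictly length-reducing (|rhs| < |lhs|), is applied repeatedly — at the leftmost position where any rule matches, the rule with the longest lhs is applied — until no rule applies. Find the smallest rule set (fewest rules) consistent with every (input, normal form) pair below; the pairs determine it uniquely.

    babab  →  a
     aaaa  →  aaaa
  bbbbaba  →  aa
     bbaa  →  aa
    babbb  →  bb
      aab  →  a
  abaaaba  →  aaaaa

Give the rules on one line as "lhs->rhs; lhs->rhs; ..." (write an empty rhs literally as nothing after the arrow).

  | babab => abab => aab => a
  | aaaa
  | bbbbaba => bbbaba => bbaba => baba => aba => aa
  | bbaa => baa => aa

ab->; aba->aa; ba->a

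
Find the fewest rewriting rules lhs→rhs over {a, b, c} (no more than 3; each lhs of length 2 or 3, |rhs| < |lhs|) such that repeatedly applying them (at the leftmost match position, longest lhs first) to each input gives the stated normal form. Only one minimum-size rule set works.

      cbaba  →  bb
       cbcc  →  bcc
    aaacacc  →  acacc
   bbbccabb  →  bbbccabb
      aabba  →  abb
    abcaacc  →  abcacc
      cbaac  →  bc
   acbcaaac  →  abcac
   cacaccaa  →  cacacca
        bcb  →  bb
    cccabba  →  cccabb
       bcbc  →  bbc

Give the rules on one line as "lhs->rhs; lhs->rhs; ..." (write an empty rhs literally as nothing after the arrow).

aa->a; ba->b; cb->b

  | cbaba => baba => bba => bb
  | cbcc => bcc
  | aaacacc => aacacc => acacc
  | bbbccabb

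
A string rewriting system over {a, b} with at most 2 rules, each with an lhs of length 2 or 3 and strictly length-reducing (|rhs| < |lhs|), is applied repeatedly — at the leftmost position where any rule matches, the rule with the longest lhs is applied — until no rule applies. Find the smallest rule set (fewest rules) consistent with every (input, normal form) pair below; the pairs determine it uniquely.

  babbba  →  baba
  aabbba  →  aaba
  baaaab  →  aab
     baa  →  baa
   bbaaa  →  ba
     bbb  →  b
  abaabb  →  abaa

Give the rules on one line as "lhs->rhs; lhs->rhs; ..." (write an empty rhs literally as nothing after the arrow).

aaa->ba; bb->

  | babbba => baba
  | aabbba => aaba
  | baaaab => bbaab => aab
  | baa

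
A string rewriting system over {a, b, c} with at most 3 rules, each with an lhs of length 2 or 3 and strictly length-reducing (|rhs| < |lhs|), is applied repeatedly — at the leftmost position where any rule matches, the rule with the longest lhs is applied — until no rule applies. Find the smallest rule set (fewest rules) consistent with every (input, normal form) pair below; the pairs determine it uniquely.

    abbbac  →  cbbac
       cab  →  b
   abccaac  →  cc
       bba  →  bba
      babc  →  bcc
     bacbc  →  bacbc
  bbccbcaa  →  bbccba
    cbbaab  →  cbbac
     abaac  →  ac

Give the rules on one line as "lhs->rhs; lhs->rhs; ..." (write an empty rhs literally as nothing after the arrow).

ab->c; ca->

  | abbbac => cbbac
  | cab => b
  | abccaac => cccaac => ccac => cc
  | bba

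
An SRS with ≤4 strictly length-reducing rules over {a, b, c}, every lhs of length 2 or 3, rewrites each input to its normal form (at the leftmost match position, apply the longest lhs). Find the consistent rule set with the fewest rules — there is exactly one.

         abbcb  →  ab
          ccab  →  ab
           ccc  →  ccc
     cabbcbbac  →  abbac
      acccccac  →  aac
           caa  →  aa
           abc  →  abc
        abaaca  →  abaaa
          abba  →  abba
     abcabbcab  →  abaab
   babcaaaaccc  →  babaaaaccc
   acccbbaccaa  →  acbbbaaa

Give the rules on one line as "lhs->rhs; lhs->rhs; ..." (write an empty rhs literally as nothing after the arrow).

  | abbcb => ab
  | ccab => cab => ab
  | ccc
  | cabbcbbac => abbcbbac => abbac

bbc->; ca->a; ccb->bb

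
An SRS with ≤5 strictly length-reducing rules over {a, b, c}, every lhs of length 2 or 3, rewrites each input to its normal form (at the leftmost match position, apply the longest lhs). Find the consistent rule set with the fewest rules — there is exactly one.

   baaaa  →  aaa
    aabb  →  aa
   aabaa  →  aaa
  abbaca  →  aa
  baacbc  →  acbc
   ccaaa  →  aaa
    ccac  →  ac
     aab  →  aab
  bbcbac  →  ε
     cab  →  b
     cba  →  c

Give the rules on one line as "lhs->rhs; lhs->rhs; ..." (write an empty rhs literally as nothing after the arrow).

  | baaaa => aaa
  | aabb => aa
  | aabaa => aaa
  | abbaca => aaca => aa

ba->; bb->; ca->; cc->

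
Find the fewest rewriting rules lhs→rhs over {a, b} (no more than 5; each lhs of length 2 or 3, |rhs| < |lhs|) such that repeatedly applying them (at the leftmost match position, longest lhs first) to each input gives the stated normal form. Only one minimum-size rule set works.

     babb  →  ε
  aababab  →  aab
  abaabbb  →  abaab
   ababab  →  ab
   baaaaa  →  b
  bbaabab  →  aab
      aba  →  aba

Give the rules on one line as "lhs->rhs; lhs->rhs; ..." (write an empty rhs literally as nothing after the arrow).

  | babb => bb => ε
  | aababab => aabab => aab
  | abaabbb => abaab
  | ababab => abab => ab

aaa->b; bab->b; bb->; bba->aa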